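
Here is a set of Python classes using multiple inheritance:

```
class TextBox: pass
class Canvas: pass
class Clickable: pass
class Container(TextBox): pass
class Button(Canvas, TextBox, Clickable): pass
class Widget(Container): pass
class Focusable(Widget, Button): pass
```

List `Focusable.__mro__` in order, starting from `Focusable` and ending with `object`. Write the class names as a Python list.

[Focusable, Widget, Container, Button, Canvas, TextBox, Clickable, object]

L[Focusable] = Focusable + merge(L[Widget], L[Button], [Widget Button])
  take Widget:  [Widget Container TextBox object] + [Button Canvas TextBox Clickable object] + [Widget Button]
  take Container:  [Container TextBox object] + [Button Canvas TextBox Clickable object] + [Button]
  take Button:  [TextBox object] + [Button Canvas TextBox Clickable object] + [Button]
  take Canvas:  [TextBox object] + [Canvas TextBox Clickable object]
  take TextBox:  [TextBox object] + [TextBox Clickable object]
  take Clickable:  [object] + [Clickable object]
  take object:  [object] + [object]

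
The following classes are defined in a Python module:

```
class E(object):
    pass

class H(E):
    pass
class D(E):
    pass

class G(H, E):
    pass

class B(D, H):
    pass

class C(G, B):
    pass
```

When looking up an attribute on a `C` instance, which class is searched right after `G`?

B

L[C] = C + merge(L[G], L[B], [G B])
  take G:  [G H E object] + [B D H E object] + [G B]
  take B:  [H E object] + [B D H E object] + [B]
  take D:  [H E object] + [D H E object]
  take H:  [H E object] + [H E object]
  take E:  [E object] + [E object]
  take object:  [object] + [object]
MRO: C G B D H E object
G is at position 1; next is B.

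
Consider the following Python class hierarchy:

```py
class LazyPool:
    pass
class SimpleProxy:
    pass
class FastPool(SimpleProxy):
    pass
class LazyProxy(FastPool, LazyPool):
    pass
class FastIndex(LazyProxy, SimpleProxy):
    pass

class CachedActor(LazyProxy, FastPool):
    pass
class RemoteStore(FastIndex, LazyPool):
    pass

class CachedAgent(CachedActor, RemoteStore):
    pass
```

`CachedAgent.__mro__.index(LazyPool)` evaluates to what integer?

L[CachedAgent] = CachedAgent + merge(L[CachedActor], L[RemoteStore], [CachedActor RemoteStore])
  take CachedActor:  [CachedActor LazyProxy FastPool SimpleProxy LazyPool object] + [RemoteStore FastIndex LazyProxy FastPool SimpleProxy LazyPool object] + [CachedActor RemoteStore]
  take RemoteStore:  [LazyProxy FastPool SimpleProxy LazyPool object] + [RemoteStore FastIndex LazyProxy FastPool SimpleProxy LazyPool object] + [RemoteStore]
  take FastIndex:  [LazyProxy FastPool SimpleProxy LazyPool object] + [FastIndex LazyProxy FastPool SimpleProxy LazyPool object]
  take LazyProxy:  [LazyProxy FastPool SimpleProxy LazyPool object] + [LazyProxy FastPool SimpleProxy LazyPool object]
  take FastPool:  [FastPool SimpleProxy LazyPool object] + [FastPool SimpleProxy LazyPool object]
  take SimpleProxy:  [SimpleProxy LazyPool object] + [SimpleProxy LazyPool object]
  take LazyPool:  [LazyPool object] + [LazyPool object]
  take object:  [object] + [object]
MRO: CachedAgent CachedActor RemoteStore FastIndex LazyProxy FastPool SimpleProxy LazyPool object
LazyPool sits at index 7.

7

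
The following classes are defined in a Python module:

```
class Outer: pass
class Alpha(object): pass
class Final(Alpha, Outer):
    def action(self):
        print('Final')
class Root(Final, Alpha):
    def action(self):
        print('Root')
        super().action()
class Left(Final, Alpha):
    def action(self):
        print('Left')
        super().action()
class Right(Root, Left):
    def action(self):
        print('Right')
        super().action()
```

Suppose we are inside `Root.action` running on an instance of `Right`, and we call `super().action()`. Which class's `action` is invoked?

L[Right] = Right + merge(L[Root], L[Left], [Root Left])
  take Root:  [Root Final Alpha Outer object] + [Left Final Alpha Outer object] + [Root Left]
  take Left:  [Final Alpha Outer object] + [Left Final Alpha Outer object] + [Left]
  take Final:  [Final Alpha Outer object] + [Final Alpha Outer object]
  take Alpha:  [Alpha Outer object] + [Alpha Outer object]
  take Outer:  [Outer object] + [Outer object]
  take object:  [object] + [object]
MRO: Right Root Left Final Alpha Outer object
super() in Root.action on a Right instance goes to the class after Root in Right's MRO: Left.

Left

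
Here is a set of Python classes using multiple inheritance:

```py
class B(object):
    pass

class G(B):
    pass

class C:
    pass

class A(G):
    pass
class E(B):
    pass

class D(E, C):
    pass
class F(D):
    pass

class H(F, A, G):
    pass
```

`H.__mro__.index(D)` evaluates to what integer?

L[H] = H + merge(L[F], L[A], L[G], [F A G])
  take F:  [F D E B C object] + [A G B object] + [G B object] + [F A G]
  take D:  [D E B C object] + [A G B object] + [G B object] + [A G]
  take E:  [E B C object] + [A G B object] + [G B object] + [A G]
  take A:  [B C object] + [A G B object] + [G B object] + [A G]
  take G:  [B C object] + [G B object] + [G B object] + [G]
  take B:  [B C object] + [B object] + [B object]
  take C:  [C object] + [object] + [object]
  take object:  [object] + [object] + [object]
MRO: H F D E A G B C object
D sits at index 2.

2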